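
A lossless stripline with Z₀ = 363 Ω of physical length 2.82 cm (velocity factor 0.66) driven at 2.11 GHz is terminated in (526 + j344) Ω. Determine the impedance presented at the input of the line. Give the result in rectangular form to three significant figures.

Z_in ≈ 156 − j18.4 Ω

λ = v/f = 0.66·c / 2.11 GHz = 0.0938 m
βl = 2π·l/λ = 2π × 0.301 = 108°
tan(βl) = tan(108°) = -3.04
Z_in = Z_0·(Z_L + jZ_0·tanβl)/(Z_0 + jZ_L·tanβl)
     = 363·(526 − j761)/(1410 − j1600)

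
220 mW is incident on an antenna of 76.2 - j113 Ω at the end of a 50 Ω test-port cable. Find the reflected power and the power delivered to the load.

P_reflected ≈ 103 mW; P_delivered ≈ 117 mW

|Γ| = |(26.2 − j113)/(126.2 − j113)| = 0.685
|Γ|² = 0.469
P_refl = |Γ|²·P_inc = 103 mW, P_del = (1 − |Γ|²)·P_inc = 117 mW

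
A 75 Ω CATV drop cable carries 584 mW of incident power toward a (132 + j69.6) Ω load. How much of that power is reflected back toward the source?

P_reflected ≈ 99.1 mW

|Γ| = |(57 + j69.6)/(207 + j69.6)| = 0.412
|Γ|² = 0.17
P_refl = |Γ|²·P_inc = 99.1 mW, P_del = (1 − |Γ|²)·P_inc = 485 mW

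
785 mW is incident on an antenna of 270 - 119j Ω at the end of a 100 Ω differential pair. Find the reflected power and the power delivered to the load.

P_reflected ≈ 224 mW; P_delivered ≈ 561 mW

|Γ| = |(170 − j119)/(370 − j119)| = 0.534
|Γ|² = 0.285
P_refl = |Γ|²·P_inc = 224 mW, P_del = (1 − |Γ|²)·P_inc = 561 mW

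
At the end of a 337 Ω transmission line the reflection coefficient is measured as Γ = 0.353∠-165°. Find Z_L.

Z_L ≈ 163 − j34.1 Ω

Z_L = Z_0·(1 + Γ)/(1 − Γ) = 337·(0.659 − j0.0914)/(1.34 + j0.0914)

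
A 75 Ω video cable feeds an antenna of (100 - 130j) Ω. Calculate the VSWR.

VSWR ≈ 4.09

Γ = (Z_L − Z_0)/(Z_L + Z_0) = (25 − j130)/(175 − j130)
|Γ| = 132/218 = 0.607
VSWR = (1 + |Γ|)/(1 − |Γ|) = 1.61/0.393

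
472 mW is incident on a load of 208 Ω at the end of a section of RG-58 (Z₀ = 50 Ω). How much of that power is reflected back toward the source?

P_reflected ≈ 177 mW

Γ = (208 − 50)/(208 + 50) = 0.612
|Γ|² = 0.375
P_refl = |Γ|²·P_inc = 177 mW, P_del = (1 − |Γ|²)·P_inc = 295 mW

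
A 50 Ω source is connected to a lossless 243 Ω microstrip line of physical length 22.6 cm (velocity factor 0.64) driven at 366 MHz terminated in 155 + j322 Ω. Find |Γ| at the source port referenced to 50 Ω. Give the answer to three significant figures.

|Γ| ≈ 0.772

λ = v/f = 0.64·c / 366 MHz = 0.525 m
βl = 2π·l/λ = 2π × 0.431 = 155°
tan(βl) = -0.464
Z_in = Z_0·(Z_L + jZ_0·tanβl)/(Z_0 + jZ_L·tanβl) = 69.9 + j142 Ω
Γ_s = (Z_in − Z_s)/(Z_in + Z_s) = (19.9 + j142)/(120 + j142), |Γ_s| = 0.772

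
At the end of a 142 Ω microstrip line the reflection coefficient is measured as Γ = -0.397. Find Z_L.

Z_L ≈ 61.3 Ω

Z_L = Z_0·(1 + Γ)/(1 − Γ) = 142·(0.603)/(1.4)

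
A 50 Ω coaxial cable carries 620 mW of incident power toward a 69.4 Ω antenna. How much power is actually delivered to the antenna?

P_delivered ≈ 604 mW

Γ = (69.4 − 50)/(69.4 + 50) = 0.162
|Γ|² = 0.0264
P_refl = |Γ|²·P_inc = 16.4 mW, P_del = (1 − |Γ|²)·P_inc = 604 mW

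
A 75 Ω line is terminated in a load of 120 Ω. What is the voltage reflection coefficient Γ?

Γ = 0.231

Γ = (Z_L − Z_0)/(Z_L + Z_0) = (120 − 75)/(120 + 75) = 45/195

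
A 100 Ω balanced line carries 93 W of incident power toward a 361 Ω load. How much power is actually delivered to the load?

P_delivered ≈ 63.2 W

Γ = (361 − 100)/(361 + 100) = 0.566
|Γ|² = 0.321
P_refl = |Γ|²·P_inc = 29.8 W, P_del = (1 − |Γ|²)·P_inc = 63.2 W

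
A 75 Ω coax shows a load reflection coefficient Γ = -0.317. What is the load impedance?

Z_L = Z_0·(1 + Γ)/(1 − Γ) = 75·(0.683)/(1.32)

Z_L ≈ 38.9 Ω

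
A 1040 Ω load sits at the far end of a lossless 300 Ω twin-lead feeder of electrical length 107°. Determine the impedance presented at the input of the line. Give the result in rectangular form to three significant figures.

Z_in ≈ 93.9 + j83.4 Ω

tan(βl) = tan(107°) = -3.27
Z_in = Z_0·(Z_L + jZ_0·tanβl)/(Z_0 + jZ_L·tanβl)
     = 300·(1040 − j981)/(300 − j3400)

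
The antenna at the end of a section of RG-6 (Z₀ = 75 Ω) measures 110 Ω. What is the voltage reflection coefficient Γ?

Γ = (Z_L − Z_0)/(Z_L + Z_0) = (110 − 75)/(110 + 75) = 35/185

Γ = 0.189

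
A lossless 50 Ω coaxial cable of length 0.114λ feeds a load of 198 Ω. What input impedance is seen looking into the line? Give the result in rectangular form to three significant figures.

βl = 2π × 0.114 = 41°
tan(βl) = tan(41°) = 0.871
Z_in = Z_0·(Z_L + jZ_0·tanβl)/(Z_0 + jZ_L·tanβl)
     = 50·(198 + j43.5)/(50 + j172)

Z_in ≈ 27 − j49.6 Ω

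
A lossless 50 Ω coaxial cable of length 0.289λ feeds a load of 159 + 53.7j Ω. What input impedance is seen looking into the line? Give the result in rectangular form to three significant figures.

βl = 2π × 0.289 = 104°
tan(βl) = tan(104°) = -4
Z_in = Z_0·(Z_L + jZ_0·tanβl)/(Z_0 + jZ_L·tanβl)
     = 50·(159 − j146)/(265 − j636)

Z_in ≈ 14.2 + j6.58 Ω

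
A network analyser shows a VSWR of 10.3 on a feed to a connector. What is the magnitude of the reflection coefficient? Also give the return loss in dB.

|Γ| ≈ 0.823; return loss ≈ 1.69 dB

|Γ| = (S − 1)/(S + 1) = (10.3 − 1)/(10.3 + 1) = 9.3/11.3
RL = −20·log₁₀|Γ| = −20·log₁₀(0.823)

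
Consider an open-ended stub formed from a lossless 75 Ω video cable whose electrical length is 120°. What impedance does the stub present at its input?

tan(βl) = -1.73
For an open-ended stub, Z_in = −jZ_0·cot(βl) = −jZ_0/tan(βl)

Z_in ≈ +j43.3 Ω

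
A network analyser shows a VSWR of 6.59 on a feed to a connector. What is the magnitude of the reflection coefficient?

|Γ| ≈ 0.736

|Γ| = (S − 1)/(S + 1) = (6.59 − 1)/(6.59 + 1) = 5.59/7.59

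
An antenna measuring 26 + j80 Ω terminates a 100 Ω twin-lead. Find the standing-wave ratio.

Γ = (Z_L − Z_0)/(Z_L + Z_0) = (-74 + j80)/(126 + j80)
|Γ| = 109/149 = 0.73
VSWR = (1 + |Γ|)/(1 − |Γ|) = 1.73/0.27

VSWR ≈ 6.41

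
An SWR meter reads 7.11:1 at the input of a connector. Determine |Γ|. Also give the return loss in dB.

|Γ| ≈ 0.753; return loss ≈ 2.46 dB

|Γ| = (S − 1)/(S + 1) = (7.11 − 1)/(7.11 + 1) = 6.11/8.11
RL = −20·log₁₀|Γ| = −20·log₁₀(0.753)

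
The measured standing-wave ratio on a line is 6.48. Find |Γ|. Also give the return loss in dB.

|Γ| ≈ 0.733; return loss ≈ 2.7 dB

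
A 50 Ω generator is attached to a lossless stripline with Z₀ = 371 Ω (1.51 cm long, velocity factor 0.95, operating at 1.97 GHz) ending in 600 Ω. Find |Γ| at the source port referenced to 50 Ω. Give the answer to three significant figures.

λ = v/f = 0.95·c / 1.97 GHz = 0.145 m
βl = 2π·l/λ = 2π × 0.104 = 37.6°
tan(βl) = 0.769
Z_in = Z_0·(Z_L + jZ_0·tanβl)/(Z_0 + jZ_L·tanβl) = 375 − j181 Ω
Γ_s = (Z_in − Z_s)/(Z_in + Z_s) = (325 − j181)/(425 − j181), |Γ_s| = 0.805

|Γ| ≈ 0.805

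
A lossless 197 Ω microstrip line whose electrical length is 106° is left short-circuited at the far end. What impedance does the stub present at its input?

tan(βl) = -3.49
For a short-circuited stub, Z_in = jZ_0·tan(βl)

Z_in ≈ −j687 Ω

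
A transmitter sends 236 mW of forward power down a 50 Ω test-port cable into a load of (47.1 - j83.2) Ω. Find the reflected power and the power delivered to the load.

P_reflected ≈ 100 mW; P_delivered ≈ 136 mW

|Γ| = |(-2.9 − j83.2)/(97.1 − j83.2)| = 0.651
|Γ|² = 0.424
P_refl = |Γ|²·P_inc = 100 mW, P_del = (1 − |Γ|²)·P_inc = 136 mW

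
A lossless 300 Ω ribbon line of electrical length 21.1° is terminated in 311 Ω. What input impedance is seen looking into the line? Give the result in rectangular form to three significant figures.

Z_in ≈ 308 − j7.45 Ω

tan(βl) = tan(21.1°) = 0.386
Z_in = Z_0·(Z_L + jZ_0·tanβl)/(Z_0 + jZ_L·tanβl)
     = 300·(311 + j116)/(300 + j120)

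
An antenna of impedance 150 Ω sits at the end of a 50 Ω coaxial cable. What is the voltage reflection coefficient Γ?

Γ = (Z_L − Z_0)/(Z_L + Z_0) = (150 − 50)/(150 + 50) = 100/200

Γ = 0.5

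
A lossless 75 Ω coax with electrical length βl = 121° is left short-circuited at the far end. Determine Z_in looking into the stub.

Z_in ≈ −j125 Ω

tan(βl) = -1.66
For a short-circuited stub, Z_in = jZ_0·tan(βl)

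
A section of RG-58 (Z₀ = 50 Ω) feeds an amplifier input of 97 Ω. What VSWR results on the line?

VSWR ≈ 1.94

Γ = (97 − 50)/(97 + 50) = 0.32
VSWR = (1 + 0.32)/(1 − 0.32)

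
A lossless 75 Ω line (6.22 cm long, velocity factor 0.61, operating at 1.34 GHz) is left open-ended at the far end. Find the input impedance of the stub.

Z_in ≈ +j261 Ω

λ = v/f = 0.61·c / 1.34 GHz = 0.137 m
βl = 2π·l/λ = 2π × 0.455 = 164°
tan(βl) = -0.287
For an open-ended stub, Z_in = −jZ_0·cot(βl) = −jZ_0/tan(βl)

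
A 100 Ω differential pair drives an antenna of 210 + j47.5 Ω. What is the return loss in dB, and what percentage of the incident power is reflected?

Γ = (110 + j47.5)/(310 + j47.5), |Γ| = 0.382
RL = −20·log₁₀(0.382) = 8.36 dB
P_refl/P_inc = |Γ|² = 0.146

RL ≈ 8.36 dB; 14.6% of incident power reflected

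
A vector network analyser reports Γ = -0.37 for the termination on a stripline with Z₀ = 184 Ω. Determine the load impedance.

Z_L ≈ 84.6 Ω

Z_L = Z_0·(1 + Γ)/(1 − Γ) = 184·(0.63)/(1.37)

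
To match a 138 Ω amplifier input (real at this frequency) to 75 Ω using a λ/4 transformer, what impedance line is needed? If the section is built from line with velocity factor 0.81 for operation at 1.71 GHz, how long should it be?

Z_qwt = √(Z_0·R_L) = √(75 × 138) = √10350
λ = 0.81·c/f = 0.142 m, so l = λ/4 = 0.0355 m

Z_qwt ≈ 102 Ω; length ≈ 3.55 cm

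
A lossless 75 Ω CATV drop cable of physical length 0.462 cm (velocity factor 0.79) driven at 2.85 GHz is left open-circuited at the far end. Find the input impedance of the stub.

λ = v/f = 0.79·c / 2.85 GHz = 0.0832 m
βl = 2π·l/λ = 2π × 0.0556 = 20°
tan(βl) = 0.364
For an open-circuited stub, Z_in = −jZ_0·cot(βl) = −jZ_0/tan(βl)

Z_in ≈ −j206 Ω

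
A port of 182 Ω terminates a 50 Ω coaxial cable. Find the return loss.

Γ = (182 − 50)/(182 + 50) = 0.569
RL = −20·log₁₀|Γ| = −20·log₁₀(0.569)

RL ≈ 4.9 dB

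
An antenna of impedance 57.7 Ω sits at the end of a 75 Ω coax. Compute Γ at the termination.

Γ = -0.13

Γ = (Z_L − Z_0)/(Z_L + Z_0) = (57.7 − 75)/(57.7 + 75) = -17.3/132.7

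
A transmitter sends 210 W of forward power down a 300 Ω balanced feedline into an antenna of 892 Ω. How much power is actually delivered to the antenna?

Γ = (892 − 300)/(892 + 300) = 0.497
|Γ|² = 0.247
P_refl = |Γ|²·P_inc = 51.8 W, P_del = (1 − |Γ|²)·P_inc = 158 W

P_delivered ≈ 158 W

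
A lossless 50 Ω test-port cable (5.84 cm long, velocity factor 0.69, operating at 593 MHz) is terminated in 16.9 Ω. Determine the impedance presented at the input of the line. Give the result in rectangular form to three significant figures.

Z_in ≈ 50.8 + j57.4 Ω

λ = v/f = 0.69·c / 593 MHz = 0.349 m
βl = 2π·l/λ = 2π × 0.167 = 60.2°
tan(βl) = tan(60.2°) = 1.75
Z_in = Z_0·(Z_L + jZ_0·tanβl)/(Z_0 + jZ_L·tanβl)
     = 50·(16.9 + j87.4)/(50 + j29.5)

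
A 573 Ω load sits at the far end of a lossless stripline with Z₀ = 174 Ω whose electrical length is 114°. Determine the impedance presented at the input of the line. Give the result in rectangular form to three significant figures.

tan(βl) = tan(114°) = -2.25
Z_in = Z_0·(Z_L + jZ_0·tanβl)/(Z_0 + jZ_L·tanβl)
     = 174·(573 − j391)/(174 − j1290)

Z_in ≈ 62.2 + j69.1 Ω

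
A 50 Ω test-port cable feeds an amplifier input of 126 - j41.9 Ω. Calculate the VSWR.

VSWR ≈ 2.84

Γ = (Z_L − Z_0)/(Z_L + Z_0) = (76 − j41.9)/(176 − j41.9)
|Γ| = 86.8/181 = 0.48
VSWR = (1 + |Γ|)/(1 − |Γ|) = 1.48/0.52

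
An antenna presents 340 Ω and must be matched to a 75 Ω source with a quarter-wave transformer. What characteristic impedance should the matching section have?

Z_qwt ≈ 160 Ω

Z_qwt = √(Z_0·R_L) = √(75 × 340) = √25500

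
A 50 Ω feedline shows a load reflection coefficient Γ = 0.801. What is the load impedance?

Z_L = Z_0·(1 + Γ)/(1 − Γ) = 50·(1.8)/(0.199)

Z_L ≈ 453 Ω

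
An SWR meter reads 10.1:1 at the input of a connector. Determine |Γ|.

|Γ| ≈ 0.82

|Γ| = (S − 1)/(S + 1) = (10.1 − 1)/(10.1 + 1) = 9.1/11.1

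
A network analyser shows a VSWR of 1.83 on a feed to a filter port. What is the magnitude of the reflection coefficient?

|Γ| ≈ 0.293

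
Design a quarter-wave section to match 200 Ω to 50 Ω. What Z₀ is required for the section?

Z_qwt ≈ 100 Ω

Z_qwt = √(Z_0·R_L) = √(50 × 200) = √10000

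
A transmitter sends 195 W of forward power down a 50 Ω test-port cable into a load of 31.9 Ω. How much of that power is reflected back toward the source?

Γ = (31.9 − 50)/(31.9 + 50) = -0.221
|Γ|² = 0.0488
P_refl = |Γ|²·P_inc = 9.52 W, P_del = (1 − |Γ|²)·P_inc = 185 W

P_reflected ≈ 9.52 W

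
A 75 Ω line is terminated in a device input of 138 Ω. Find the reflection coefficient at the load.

Γ = 0.296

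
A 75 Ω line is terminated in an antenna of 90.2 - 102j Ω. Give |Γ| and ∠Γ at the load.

Γ = (Z_L − Z_0)/(Z_L + Z_0) = (15.2 − j102)/(165.2 − j102)
|Γ| = 103/194 = 0.531

Γ ≈ 0.531 ∠ -49.8°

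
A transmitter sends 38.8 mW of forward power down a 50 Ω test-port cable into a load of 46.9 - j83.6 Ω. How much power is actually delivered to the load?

|Γ| = |(-3.1 − j83.6)/(96.9 − j83.6)| = 0.654
|Γ|² = 0.427
P_refl = |Γ|²·P_inc = 16.6 mW, P_del = (1 − |Γ|²)·P_inc = 22.2 mW

P_delivered ≈ 22.2 mW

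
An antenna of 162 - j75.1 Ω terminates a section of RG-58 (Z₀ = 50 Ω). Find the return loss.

RL ≈ 4.44 dB

Γ = (112 − j75.1)/(212 − j75.1), |Γ| = 0.6
RL = −20·log₁₀|Γ| = −20·log₁₀(0.6)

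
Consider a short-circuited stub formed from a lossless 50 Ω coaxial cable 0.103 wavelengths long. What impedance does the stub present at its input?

Z_in ≈ +j37.8 Ω

βl = 2π × 0.103 = 37.1°
tan(βl) = 0.756
For a short-circuited stub, Z_in = jZ_0·tan(βl)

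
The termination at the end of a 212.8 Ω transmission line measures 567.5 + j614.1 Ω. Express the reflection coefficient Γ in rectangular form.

Γ ≈ 0.663 + j0.265

Γ = (Z_L − Z_0)/(Z_L + Z_0) = (354.7 + j614.1)/(780.3 + j614.1)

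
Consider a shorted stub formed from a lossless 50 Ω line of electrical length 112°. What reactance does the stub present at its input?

X_in ≈ -124 Ω (capacitive)

tan(βl) = -2.48
For a shorted stub, Z_in = jZ_0·tan(βl)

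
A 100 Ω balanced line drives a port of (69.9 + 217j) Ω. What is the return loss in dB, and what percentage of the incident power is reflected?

Γ = (-30.1 + j217)/(169.9 + j217), |Γ| = 0.795
RL = −20·log₁₀(0.795) = 1.99 dB
P_refl/P_inc = |Γ|² = 0.632

RL ≈ 1.99 dB; 63.2% of incident power reflected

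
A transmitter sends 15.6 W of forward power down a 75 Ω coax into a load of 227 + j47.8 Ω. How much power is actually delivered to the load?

P_delivered ≈ 11.4 W

|Γ| = |(152 + j47.8)/(302 + j47.8)| = 0.521
|Γ|² = 0.272
P_refl = |Γ|²·P_inc = 4.24 W, P_del = (1 − |Γ|²)·P_inc = 11.4 W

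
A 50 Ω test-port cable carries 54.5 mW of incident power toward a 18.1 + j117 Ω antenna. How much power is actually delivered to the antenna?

|Γ| = |(-31.9 + j117)/(68.1 + j117)| = 0.896
|Γ|² = 0.802
P_refl = |Γ|²·P_inc = 43.7 mW, P_del = (1 − |Γ|²)·P_inc = 10.8 mW

P_delivered ≈ 10.8 mW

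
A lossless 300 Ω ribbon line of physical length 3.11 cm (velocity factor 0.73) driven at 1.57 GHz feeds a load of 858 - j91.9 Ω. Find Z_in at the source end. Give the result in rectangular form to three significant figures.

λ = v/f = 0.73·c / 1.57 GHz = 0.139 m
βl = 2π·l/λ = 2π × 0.223 = 80.3°
tan(βl) = tan(80.3°) = 5.83
Z_in = Z_0·(Z_L + jZ_0·tanβl)/(Z_0 + jZ_L·tanβl)
     = 300·(858 + j1660)/(836 + j5000)

Z_in ≈ 105 − j33.9 Ω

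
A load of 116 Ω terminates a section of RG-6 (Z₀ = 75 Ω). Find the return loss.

Γ = (116 − 75)/(116 + 75) = 0.215
RL = −20·log₁₀|Γ| = −20·log₁₀(0.215)

RL ≈ 13.4 dB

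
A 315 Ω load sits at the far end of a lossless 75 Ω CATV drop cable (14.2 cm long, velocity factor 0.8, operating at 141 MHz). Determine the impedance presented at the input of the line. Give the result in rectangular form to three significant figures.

Z_in ≈ 60.9 − j105 Ω

λ = v/f = 0.8·c / 141 MHz = 1.7 m
βl = 2π·l/λ = 2π × 0.0834 = 30°
tan(βl) = tan(30°) = 0.578
Z_in = Z_0·(Z_L + jZ_0·tanβl)/(Z_0 + jZ_L·tanβl)
     = 75·(315 + j43.4)/(75 + j182)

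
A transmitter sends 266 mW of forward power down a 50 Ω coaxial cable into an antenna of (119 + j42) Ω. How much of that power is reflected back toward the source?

P_reflected ≈ 57.2 mW

|Γ| = |(69 + j42)/(169 + j42)| = 0.464
|Γ|² = 0.215
P_refl = |Γ|²·P_inc = 57.2 mW, P_del = (1 − |Γ|²)·P_inc = 209 mW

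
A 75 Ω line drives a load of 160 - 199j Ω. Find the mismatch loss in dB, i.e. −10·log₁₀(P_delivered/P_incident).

Γ = (85 − j199)/(235 − j199), |Γ| = 0.703
|Γ|² = 0.494, so P_del/P_inc = 1 − |Γ|² = 0.506
ML = −10·log₁₀(1 − |Γ|²)

mismatch loss ≈ 2.96 dB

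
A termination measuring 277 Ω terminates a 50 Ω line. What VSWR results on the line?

VSWR ≈ 5.54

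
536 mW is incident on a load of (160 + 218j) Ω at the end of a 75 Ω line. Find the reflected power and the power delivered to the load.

|Γ| = |(85 + j218)/(235 + j218)| = 0.73
|Γ|² = 0.533
P_refl = |Γ|²·P_inc = 286 mW, P_del = (1 − |Γ|²)·P_inc = 250 mW

P_reflected ≈ 286 mW; P_delivered ≈ 250 mW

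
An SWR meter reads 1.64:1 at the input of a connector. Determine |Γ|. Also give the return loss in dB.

|Γ| ≈ 0.242; return loss ≈ 12.3 dB

|Γ| = (S − 1)/(S + 1) = (1.64 − 1)/(1.64 + 1) = 0.64/2.64
RL = −20·log₁₀|Γ| = −20·log₁₀(0.242)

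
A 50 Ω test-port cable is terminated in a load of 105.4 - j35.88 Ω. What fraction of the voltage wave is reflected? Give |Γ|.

|Γ| ≈ 0.414

Γ = (Z_L − Z_0)/(Z_L + Z_0) = (55.4 − j35.88)/(155.4 − j35.88)
|Γ| = 66/159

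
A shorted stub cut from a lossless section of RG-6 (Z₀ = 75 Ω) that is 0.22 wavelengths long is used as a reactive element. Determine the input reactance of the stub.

X_in ≈ 393 Ω (inductive)

βl = 2π × 0.22 = 79.2°
tan(βl) = 5.24
For a shorted stub, Z_in = jZ_0·tan(βl)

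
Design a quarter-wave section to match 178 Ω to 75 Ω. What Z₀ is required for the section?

Z_qwt ≈ 116 Ω

Z_qwt = √(Z_0·R_L) = √(75 × 178) = √13350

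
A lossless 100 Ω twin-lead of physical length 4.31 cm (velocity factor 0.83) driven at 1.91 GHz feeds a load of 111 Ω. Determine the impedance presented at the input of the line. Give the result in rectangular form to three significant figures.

λ = v/f = 0.83·c / 1.91 GHz = 0.13 m
βl = 2π·l/λ = 2π × 0.331 = 119°
tan(βl) = tan(119°) = -1.8
Z_in = Z_0·(Z_L + jZ_0·tanβl)/(Z_0 + jZ_L·tanβl)
     = 100·(111 − j180)/(100 − j200)

Z_in ≈ 94.3 + j8.36 Ω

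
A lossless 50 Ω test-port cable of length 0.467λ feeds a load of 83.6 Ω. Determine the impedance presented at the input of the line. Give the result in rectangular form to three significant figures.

βl = 2π × 0.467 = 168°
tan(βl) = tan(168°) = -0.21
Z_in = Z_0·(Z_L + jZ_0·tanβl)/(Z_0 + jZ_L·tanβl)
     = 50·(83.6 − j10.5)/(50 − j17.6)

Z_in ≈ 77.7 + j16.8 Ω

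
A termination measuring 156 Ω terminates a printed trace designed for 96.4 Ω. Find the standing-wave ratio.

For a purely resistive load, VSWR = R_L/Z_0 or Z_0/R_L (whichever > 1) = 156/96.4

VSWR ≈ 1.62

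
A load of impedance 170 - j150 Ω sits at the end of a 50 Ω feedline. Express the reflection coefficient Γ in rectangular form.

Γ = (Z_L − Z_0)/(Z_L + Z_0) = (120 − j150)/(220 − j150)

Γ ≈ 0.69 − j0.212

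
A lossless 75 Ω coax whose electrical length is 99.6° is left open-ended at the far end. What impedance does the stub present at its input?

tan(βl) = -5.91
For an open-ended stub, Z_in = −jZ_0·cot(βl) = −jZ_0/tan(βl)

Z_in ≈ +j12.7 Ω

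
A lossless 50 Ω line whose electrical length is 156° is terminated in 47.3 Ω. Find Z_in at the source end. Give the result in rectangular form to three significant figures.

tan(βl) = tan(156°) = -0.445
Z_in = Z_0·(Z_L + jZ_0·tanβl)/(Z_0 + jZ_L·tanβl)
     = 50·(47.3 − j22.3)/(50 − j21.1)

Z_in ≈ 48.1 − j1.99 Ω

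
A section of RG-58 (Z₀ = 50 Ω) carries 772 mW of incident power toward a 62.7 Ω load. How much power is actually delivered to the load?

P_delivered ≈ 762 mW

Γ = (62.7 − 50)/(62.7 + 50) = 0.113
|Γ|² = 0.0127
P_refl = |Γ|²·P_inc = 9.8 mW, P_del = (1 − |Γ|²)·P_inc = 762 mW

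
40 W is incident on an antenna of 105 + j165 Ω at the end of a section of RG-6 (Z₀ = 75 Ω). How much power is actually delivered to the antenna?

|Γ| = |(30 + j165)/(180 + j165)| = 0.687
|Γ|² = 0.472
P_refl = |Γ|²·P_inc = 18.9 W, P_del = (1 − |Γ|²)·P_inc = 21.1 W

P_delivered ≈ 21.1 W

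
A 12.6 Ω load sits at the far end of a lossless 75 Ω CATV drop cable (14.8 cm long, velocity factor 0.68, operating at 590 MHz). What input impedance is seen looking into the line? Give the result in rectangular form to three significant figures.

Z_in ≈ 15.5 − j35.2 Ω

λ = v/f = 0.68·c / 590 MHz = 0.346 m
βl = 2π·l/λ = 2π × 0.428 = 154°
tan(βl) = tan(154°) = -0.486
Z_in = Z_0·(Z_L + jZ_0·tanβl)/(Z_0 + jZ_L·tanβl)
     = 75·(12.6 − j36.4)/(75 − j6.12)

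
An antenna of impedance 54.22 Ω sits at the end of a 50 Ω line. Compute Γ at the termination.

Γ = 0.0405

Γ = (Z_L − Z_0)/(Z_L + Z_0) = (54.22 − 50)/(54.22 + 50) = 4.22/104.2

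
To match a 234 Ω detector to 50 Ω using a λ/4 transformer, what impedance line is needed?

Z_qwt ≈ 108 Ω

Z_qwt = √(Z_0·R_L) = √(50 × 234) = √11700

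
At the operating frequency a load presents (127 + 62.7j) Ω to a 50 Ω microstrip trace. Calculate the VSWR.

VSWR ≈ 3.24

Γ = (Z_L − Z_0)/(Z_L + Z_0) = (77 + j62.7)/(177 + j62.7)
|Γ| = 99.3/188 = 0.529
VSWR = (1 + |Γ|)/(1 − |Γ|) = 1.53/0.471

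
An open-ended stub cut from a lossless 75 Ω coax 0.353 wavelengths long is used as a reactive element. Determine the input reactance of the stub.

βl = 2π × 0.353 = 127°
tan(βl) = -1.32
For an open-ended stub, Z_in = −jZ_0·cot(βl) = −jZ_0/tan(βl)

X_in ≈ 56.7 Ω (inductive)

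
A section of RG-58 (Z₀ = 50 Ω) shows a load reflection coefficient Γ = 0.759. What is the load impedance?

Z_L = Z_0·(1 + Γ)/(1 − Γ) = 50·(1.76)/(0.241)

Z_L ≈ 365 Ω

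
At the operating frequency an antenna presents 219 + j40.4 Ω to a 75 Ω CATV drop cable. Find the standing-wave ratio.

Γ = (Z_L − Z_0)/(Z_L + Z_0) = (144 + j40.4)/(294 + j40.4)
|Γ| = 150/297 = 0.504
VSWR = (1 + |Γ|)/(1 − |Γ|) = 1.5/0.496

VSWR ≈ 3.03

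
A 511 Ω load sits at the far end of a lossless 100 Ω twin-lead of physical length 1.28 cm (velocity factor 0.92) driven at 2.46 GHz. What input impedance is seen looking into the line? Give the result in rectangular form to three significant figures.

Z_in ≈ 43.2 − j105 Ω

λ = v/f = 0.92·c / 2.46 GHz = 0.112 m
βl = 2π·l/λ = 2π × 0.114 = 41.1°
tan(βl) = tan(41.1°) = 0.871
Z_in = Z_0·(Z_L + jZ_0·tanβl)/(Z_0 + jZ_L·tanβl)
     = 100·(511 + j87.1)/(100 + j445)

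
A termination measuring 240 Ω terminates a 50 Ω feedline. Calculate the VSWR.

Γ = (240 − 50)/(240 + 50) = 0.655
VSWR = (1 + 0.655)/(1 − 0.655)

VSWR ≈ 4.8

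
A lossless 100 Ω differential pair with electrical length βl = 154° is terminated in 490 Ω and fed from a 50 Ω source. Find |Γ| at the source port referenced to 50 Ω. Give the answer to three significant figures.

tan(βl) = -0.488
Z_in = Z_0·(Z_L + jZ_0·tanβl)/(Z_0 + jZ_L·tanβl) = 90.4 + j167 Ω
Γ_s = (Z_in − Z_s)/(Z_in + Z_s) = (40.4 + j167)/(140 + j167), |Γ_s| = 0.788

|Γ| ≈ 0.788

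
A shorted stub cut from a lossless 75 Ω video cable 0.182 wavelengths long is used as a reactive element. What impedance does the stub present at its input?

Z_in ≈ +j165 Ω

βl = 2π × 0.182 = 65.5°
tan(βl) = 2.2
For a shorted stub, Z_in = jZ_0·tan(βl)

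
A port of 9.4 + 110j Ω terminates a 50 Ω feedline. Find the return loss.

Γ = (-40.6 + j110)/(59.4 + j110), |Γ| = 0.938
RL = −20·log₁₀|Γ| = −20·log₁₀(0.938)

RL ≈ 0.557 dB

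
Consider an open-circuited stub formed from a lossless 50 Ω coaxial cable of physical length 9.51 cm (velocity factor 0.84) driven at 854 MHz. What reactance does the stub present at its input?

X_in ≈ 24.4 Ω (inductive)

λ = v/f = 0.84·c / 854 MHz = 0.295 m
βl = 2π·l/λ = 2π × 0.322 = 116°
tan(βl) = -2.05
For an open-circuited stub, Z_in = −jZ_0·cot(βl) = −jZ_0/tan(βl)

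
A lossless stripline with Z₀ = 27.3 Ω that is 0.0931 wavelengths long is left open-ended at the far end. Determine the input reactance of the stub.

X_in ≈ -41.2 Ω (capacitive)

βl = 2π × 0.0931 = 33.5°
tan(βl) = 0.662
For an open-ended stub, Z_in = −jZ_0·cot(βl) = −jZ_0/tan(βl)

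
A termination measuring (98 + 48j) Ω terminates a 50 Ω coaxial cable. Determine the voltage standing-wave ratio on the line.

Γ = (Z_L − Z_0)/(Z_L + Z_0) = (48 + j48)/(148 + j48)
|Γ| = 67.9/156 = 0.436
VSWR = (1 + |Γ|)/(1 − |Γ|) = 1.44/0.564

VSWR ≈ 2.55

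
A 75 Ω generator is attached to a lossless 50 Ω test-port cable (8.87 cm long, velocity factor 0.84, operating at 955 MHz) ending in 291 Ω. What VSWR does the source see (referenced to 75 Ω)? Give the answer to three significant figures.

VSWR ≈ 7.46

λ = v/f = 0.84·c / 955 MHz = 0.264 m
βl = 2π·l/λ = 2π × 0.336 = 121°
tan(βl) = -1.66
Z_in = Z_0·(Z_L + jZ_0·tanβl)/(Z_0 + jZ_L·tanβl) = 11.6 + j28.9 Ω
Γ_s = (Z_in − Z_s)/(Z_in + Z_s) = (-63.4 + j28.9)/(86.6 + j28.9), |Γ_s| = 0.764
VSWR = (1 + |Γ_s|)/(1 − |Γ_s|)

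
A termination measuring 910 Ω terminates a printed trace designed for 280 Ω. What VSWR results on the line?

For a purely resistive load, VSWR = R_L/Z_0 or Z_0/R_L (whichever > 1) = 910/280

VSWR ≈ 3.25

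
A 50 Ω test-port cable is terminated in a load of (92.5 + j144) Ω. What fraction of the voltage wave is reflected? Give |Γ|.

Γ = (Z_L − Z_0)/(Z_L + Z_0) = (42.5 + j144)/(142.5 + j144)
|Γ| = 150/203

|Γ| ≈ 0.741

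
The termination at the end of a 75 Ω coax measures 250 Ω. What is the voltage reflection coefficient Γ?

Γ = 0.538

Γ = (Z_L − Z_0)/(Z_L + Z_0) = (250 − 75)/(250 + 75) = 175/325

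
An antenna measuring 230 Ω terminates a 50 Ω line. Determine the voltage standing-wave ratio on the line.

VSWR ≈ 4.6

For a purely resistive load, VSWR = R_L/Z_0 or Z_0/R_L (whichever > 1) = 230/50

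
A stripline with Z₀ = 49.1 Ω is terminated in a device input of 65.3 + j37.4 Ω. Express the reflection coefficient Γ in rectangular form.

Γ = (Z_L − Z_0)/(Z_L + Z_0) = (16.2 + j37.4)/(114.4 + j37.4)

Γ ≈ 0.224 + j0.254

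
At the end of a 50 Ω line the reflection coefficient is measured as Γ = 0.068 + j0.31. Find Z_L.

Z_L = Z_0·(1 + Γ)/(1 − Γ) = 50·(1.07 + j0.31)/(0.932 − j0.31)

Z_L ≈ 46.6 + j32.1 Ω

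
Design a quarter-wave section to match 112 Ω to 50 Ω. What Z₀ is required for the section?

Z_qwt = √(Z_0·R_L) = √(50 × 112) = √5600

Z_qwt ≈ 74.8 Ω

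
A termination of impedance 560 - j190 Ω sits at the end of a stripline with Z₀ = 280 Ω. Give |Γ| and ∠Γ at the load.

Γ = (Z_L − Z_0)/(Z_L + Z_0) = (280 − j190)/(840 − j190)
|Γ| = 338/861 = 0.393

Γ ≈ 0.393 ∠ -21.4°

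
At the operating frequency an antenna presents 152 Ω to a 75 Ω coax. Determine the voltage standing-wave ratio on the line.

Γ = (152 − 75)/(152 + 75) = 0.339
VSWR = (1 + 0.339)/(1 − 0.339)

VSWR ≈ 2.03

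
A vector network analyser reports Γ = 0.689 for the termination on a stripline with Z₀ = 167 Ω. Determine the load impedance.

Z_L ≈ 907 Ω

Z_L = Z_0·(1 + Γ)/(1 − Γ) = 167·(1.69)/(0.311)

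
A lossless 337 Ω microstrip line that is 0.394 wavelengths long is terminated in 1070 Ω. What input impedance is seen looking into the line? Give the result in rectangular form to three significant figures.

Z_in ≈ 240 + j333 Ω

βl = 2π × 0.394 = 142°
tan(βl) = tan(142°) = -0.786
Z_in = Z_0·(Z_L + jZ_0·tanβl)/(Z_0 + jZ_L·tanβl)
     = 337·(1070 − j265)/(337 − j841)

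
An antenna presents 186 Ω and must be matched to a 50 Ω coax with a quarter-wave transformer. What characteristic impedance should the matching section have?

Z_qwt ≈ 96.4 Ω

Z_qwt = √(Z_0·R_L) = √(50 × 186) = √9300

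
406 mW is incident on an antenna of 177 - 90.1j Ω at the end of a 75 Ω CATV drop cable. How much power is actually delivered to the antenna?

|Γ| = |(102 − j90.1)/(252 − j90.1)| = 0.509
|Γ|² = 0.259
P_refl = |Γ|²·P_inc = 105 mW, P_del = (1 − |Γ|²)·P_inc = 301 mW

P_delivered ≈ 301 mW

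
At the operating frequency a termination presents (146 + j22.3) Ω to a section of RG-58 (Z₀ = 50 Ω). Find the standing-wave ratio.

Γ = (Z_L − Z_0)/(Z_L + Z_0) = (96 + j22.3)/(196 + j22.3)
|Γ| = 98.6/197 = 0.5
VSWR = (1 + |Γ|)/(1 − |Γ|) = 1.5/0.5

VSWR ≈ 3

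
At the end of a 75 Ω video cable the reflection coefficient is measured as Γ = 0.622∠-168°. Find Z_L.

Z_L ≈ 17.7 − j7.45 Ω

Z_L = Z_0·(1 + Γ)/(1 − Γ) = 75·(0.392 − j0.129)/(1.61 + j0.129)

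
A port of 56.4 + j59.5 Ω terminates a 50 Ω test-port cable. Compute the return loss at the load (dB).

Γ = (6.4 + j59.5)/(106.4 + j59.5), |Γ| = 0.491
RL = −20·log₁₀|Γ| = −20·log₁₀(0.491)

RL ≈ 6.18 dB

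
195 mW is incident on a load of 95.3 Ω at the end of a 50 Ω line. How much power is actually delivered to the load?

P_delivered ≈ 176 mW

Γ = (95.3 − 50)/(95.3 + 50) = 0.312
|Γ|² = 0.0972
P_refl = |Γ|²·P_inc = 19 mW, P_del = (1 − |Γ|²)·P_inc = 176 mW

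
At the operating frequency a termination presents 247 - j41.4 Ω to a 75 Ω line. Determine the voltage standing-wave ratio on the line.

VSWR ≈ 3.39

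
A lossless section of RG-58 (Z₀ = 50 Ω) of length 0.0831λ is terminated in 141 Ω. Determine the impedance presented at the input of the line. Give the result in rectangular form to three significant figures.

βl = 2π × 0.0831 = 29.9°
tan(βl) = tan(29.9°) = 0.575
Z_in = Z_0·(Z_L + jZ_0·tanβl)/(Z_0 + jZ_L·tanβl)
     = 50·(141 + j28.8)/(50 + j81.1)

Z_in ≈ 51.7 − j55.1 Ω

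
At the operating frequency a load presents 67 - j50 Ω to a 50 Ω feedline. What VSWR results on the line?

VSWR ≈ 2.42

Γ = (Z_L − Z_0)/(Z_L + Z_0) = (17 − j50)/(117 − j50)
|Γ| = 52.8/127 = 0.415
VSWR = (1 + |Γ|)/(1 − |Γ|) = 1.42/0.585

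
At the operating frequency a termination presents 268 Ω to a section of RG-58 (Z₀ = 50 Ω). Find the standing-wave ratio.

VSWR ≈ 5.36

Γ = (268 − 50)/(268 + 50) = 0.686
VSWR = (1 + 0.686)/(1 − 0.686)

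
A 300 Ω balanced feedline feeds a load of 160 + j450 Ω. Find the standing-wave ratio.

Γ = (Z_L − Z_0)/(Z_L + Z_0) = (-140 + j450)/(460 + j450)
|Γ| = 471/644 = 0.732
VSWR = (1 + |Γ|)/(1 − |Γ|) = 1.73/0.268

VSWR ≈ 6.47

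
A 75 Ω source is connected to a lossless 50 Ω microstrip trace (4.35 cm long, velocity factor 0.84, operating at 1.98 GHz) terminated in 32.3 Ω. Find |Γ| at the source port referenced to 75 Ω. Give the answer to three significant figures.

|Γ| ≈ 0.231

λ = v/f = 0.84·c / 1.98 GHz = 0.127 m
βl = 2π·l/λ = 2π × 0.342 = 123°
tan(βl) = -1.54
Z_in = Z_0·(Z_L + jZ_0·tanβl)/(Z_0 + jZ_L·tanβl) = 54.7 − j22.5 Ω
Γ_s = (Z_in − Z_s)/(Z_in + Z_s) = (-20.3 − j22.5)/(130 − j22.5), |Γ_s| = 0.231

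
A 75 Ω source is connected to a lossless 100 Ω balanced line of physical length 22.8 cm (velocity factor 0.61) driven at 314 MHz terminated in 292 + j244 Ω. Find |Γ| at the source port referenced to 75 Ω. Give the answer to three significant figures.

λ = v/f = 0.61·c / 314 MHz = 0.583 m
βl = 2π·l/λ = 2π × 0.391 = 141°
tan(βl) = -0.815
Z_in = Z_0·(Z_L + jZ_0·tanβl)/(Z_0 + jZ_L·tanβl) = 33.3 + j80.9 Ω
Γ_s = (Z_in − Z_s)/(Z_in + Z_s) = (-41.7 + j80.9)/(108 + j80.9), |Γ_s| = 0.673

|Γ| ≈ 0.673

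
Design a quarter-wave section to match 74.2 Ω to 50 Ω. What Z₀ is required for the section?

Z_qwt = √(Z_0·R_L) = √(50 × 74.2) = √3710

Z_qwt ≈ 60.9 Ω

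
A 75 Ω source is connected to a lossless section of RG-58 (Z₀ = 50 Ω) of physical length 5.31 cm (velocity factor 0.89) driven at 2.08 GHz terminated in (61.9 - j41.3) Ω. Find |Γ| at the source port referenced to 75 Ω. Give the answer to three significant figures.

|Γ| ≈ 0.178

λ = v/f = 0.89·c / 2.08 GHz = 0.128 m
βl = 2π·l/λ = 2π × 0.414 = 149°
tan(βl) = -0.603
Z_in = Z_0·(Z_L + jZ_0·tanβl)/(Z_0 + jZ_L·tanβl) = 104 + j12.8 Ω
Γ_s = (Z_in − Z_s)/(Z_in + Z_s) = (29.3 + j12.8)/(179 + j12.8), |Γ_s| = 0.178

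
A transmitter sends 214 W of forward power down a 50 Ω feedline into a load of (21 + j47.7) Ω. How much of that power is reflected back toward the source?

P_reflected ≈ 91.2 W

|Γ| = |(-29 + j47.7)/(71 + j47.7)| = 0.653
|Γ|² = 0.426
P_refl = |Γ|²·P_inc = 91.2 W, P_del = (1 − |Γ|²)·P_inc = 123 W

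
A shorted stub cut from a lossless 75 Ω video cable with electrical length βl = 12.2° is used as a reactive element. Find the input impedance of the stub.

Z_in ≈ +j16.2 Ω

tan(βl) = 0.216
For a shorted stub, Z_in = jZ_0·tan(βl)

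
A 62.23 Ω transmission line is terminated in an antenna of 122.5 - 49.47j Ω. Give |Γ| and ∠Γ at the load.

Γ = (Z_L − Z_0)/(Z_L + Z_0) = (60.27 − j49.47)/(184.7 − j49.47)
|Γ| = 78/191 = 0.408

Γ ≈ 0.408 ∠ -24.4°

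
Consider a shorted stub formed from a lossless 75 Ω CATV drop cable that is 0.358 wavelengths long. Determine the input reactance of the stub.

βl = 2π × 0.358 = 129°
tan(βl) = -1.24
For a shorted stub, Z_in = jZ_0·tan(βl)

X_in ≈ -93 Ω (capacitive)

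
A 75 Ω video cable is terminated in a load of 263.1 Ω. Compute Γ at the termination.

Γ = (Z_L − Z_0)/(Z_L + Z_0) = (263.1 − 75)/(263.1 + 75) = 188.1/338.1

Γ = 0.556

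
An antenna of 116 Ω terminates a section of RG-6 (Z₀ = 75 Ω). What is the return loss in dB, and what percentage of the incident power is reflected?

Γ = (116 − 75)/(116 + 75) = 0.215
RL = −20·log₁₀(0.215) = 13.4 dB
P_refl/P_inc = |Γ|² = 0.0461

RL ≈ 13.4 dB; 4.61% of incident power reflected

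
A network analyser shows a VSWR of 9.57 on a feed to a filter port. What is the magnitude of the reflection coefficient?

|Γ| = (S − 1)/(S + 1) = (9.57 − 1)/(9.57 + 1) = 8.57/10.6

|Γ| ≈ 0.811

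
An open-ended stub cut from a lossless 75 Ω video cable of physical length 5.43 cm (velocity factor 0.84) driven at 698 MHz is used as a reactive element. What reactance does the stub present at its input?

X_in ≈ -54.2 Ω (capacitive)

λ = v/f = 0.84·c / 698 MHz = 0.361 m
βl = 2π·l/λ = 2π × 0.15 = 54.1°
tan(βl) = 1.38
For an open-ended stub, Z_in = −jZ_0·cot(βl) = −jZ_0/tan(βl)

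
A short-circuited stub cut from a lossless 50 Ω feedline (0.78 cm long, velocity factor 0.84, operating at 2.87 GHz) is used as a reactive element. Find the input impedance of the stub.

λ = v/f = 0.84·c / 2.87 GHz = 0.0878 m
βl = 2π·l/λ = 2π × 0.0888 = 32°
tan(βl) = 0.624
For a short-circuited stub, Z_in = jZ_0·tan(βl)

Z_in ≈ +j31.2 Ω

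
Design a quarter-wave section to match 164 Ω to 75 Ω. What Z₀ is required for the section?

Z_qwt = √(Z_0·R_L) = √(75 × 164) = √12300

Z_qwt ≈ 111 Ω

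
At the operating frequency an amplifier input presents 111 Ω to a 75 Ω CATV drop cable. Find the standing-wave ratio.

VSWR ≈ 1.48

For a purely resistive load, VSWR = R_L/Z_0 or Z_0/R_L (whichever > 1) = 111/75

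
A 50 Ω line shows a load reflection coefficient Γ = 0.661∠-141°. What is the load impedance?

Z_L = Z_0·(1 + Γ)/(1 − Γ) = 50·(0.486 − j0.416)/(1.51 + j0.416)

Z_L ≈ 11.4 − j16.9 Ω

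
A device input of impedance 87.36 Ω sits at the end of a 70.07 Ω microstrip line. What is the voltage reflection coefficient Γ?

Γ = 0.11

Γ = (Z_L − Z_0)/(Z_L + Z_0) = (87.36 − 70.07)/(87.36 + 70.07) = 17.29/157.4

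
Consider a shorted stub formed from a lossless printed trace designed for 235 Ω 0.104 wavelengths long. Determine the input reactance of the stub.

βl = 2π × 0.104 = 37.4°
tan(βl) = 0.766
For a shorted stub, Z_in = jZ_0·tan(βl)

X_in ≈ 180 Ω (inductive)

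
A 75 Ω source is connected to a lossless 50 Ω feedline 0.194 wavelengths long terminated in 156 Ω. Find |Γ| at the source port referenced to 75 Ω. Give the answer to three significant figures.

|Γ| ≈ 0.629

βl = 2π × 0.194 = 69.8°
tan(βl) = 2.72
Z_in = Z_0·(Z_L + jZ_0·tanβl)/(Z_0 + jZ_L·tanβl) = 17.9 − j16.2 Ω
Γ_s = (Z_in − Z_s)/(Z_in + Z_s) = (-57.1 − j16.2)/(92.9 − j16.2), |Γ_s| = 0.629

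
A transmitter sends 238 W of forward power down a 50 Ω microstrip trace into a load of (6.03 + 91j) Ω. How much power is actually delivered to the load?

P_delivered ≈ 25.1 W

|Γ| = |(-43.97 + j91)/(56.03 + j91)| = 0.946
|Γ|² = 0.894
P_refl = |Γ|²·P_inc = 213 W, P_del = (1 − |Γ|²)·P_inc = 25.1 W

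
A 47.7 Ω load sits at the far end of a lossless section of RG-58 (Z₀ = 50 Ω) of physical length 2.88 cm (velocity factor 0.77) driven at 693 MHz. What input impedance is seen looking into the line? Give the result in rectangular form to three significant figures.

λ = v/f = 0.77·c / 693 MHz = 0.333 m
βl = 2π·l/λ = 2π × 0.0864 = 31.1°
tan(βl) = tan(31.1°) = 0.603
Z_in = Z_0·(Z_L + jZ_0·tanβl)/(Z_0 + jZ_L·tanβl)
     = 50·(47.7 + j30.2)/(50 + j28.8)

Z_in ≈ 48.9 + j2.04 Ω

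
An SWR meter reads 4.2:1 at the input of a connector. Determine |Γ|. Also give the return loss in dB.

|Γ| = (S − 1)/(S + 1) = (4.2 − 1)/(4.2 + 1) = 3.2/5.2
RL = −20·log₁₀|Γ| = −20·log₁₀(0.615)

|Γ| ≈ 0.615; return loss ≈ 4.22 dB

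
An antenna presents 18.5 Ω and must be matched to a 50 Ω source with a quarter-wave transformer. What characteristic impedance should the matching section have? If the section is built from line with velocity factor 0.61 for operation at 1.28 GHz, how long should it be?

Z_qwt ≈ 30.4 Ω; length ≈ 3.57 cm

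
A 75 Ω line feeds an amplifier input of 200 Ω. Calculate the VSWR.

VSWR ≈ 2.67

Γ = (200 − 75)/(200 + 75) = 0.455
VSWR = (1 + 0.455)/(1 − 0.455)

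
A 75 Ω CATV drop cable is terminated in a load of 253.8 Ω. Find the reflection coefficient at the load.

Γ = 0.544

Γ = (Z_L − Z_0)/(Z_L + Z_0) = (253.8 − 75)/(253.8 + 75) = 178.8/328.8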